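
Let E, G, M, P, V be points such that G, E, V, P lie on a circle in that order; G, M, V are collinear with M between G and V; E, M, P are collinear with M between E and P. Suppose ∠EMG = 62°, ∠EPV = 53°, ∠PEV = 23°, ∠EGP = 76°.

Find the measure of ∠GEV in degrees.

∠GEV = 88°

1. ∠EMV = 118°  [linear pair at M on GV]
2. ∠EGV = 53°  [same arc EV]
3. ∠EVG = 39°  [△EMV]
4. ∠GEV = 88°  [△GEV]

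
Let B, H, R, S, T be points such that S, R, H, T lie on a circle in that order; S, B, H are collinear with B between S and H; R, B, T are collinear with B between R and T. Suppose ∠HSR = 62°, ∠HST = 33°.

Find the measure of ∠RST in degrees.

1. ∠HTR = 62°  [same arc RH]
2. ∠HRT = 33°  [same arc HT]
3. ∠RHT = 85°  [△RHT]
4. ∠RST = 95°  [cyclic SRHT, opposite ∠S+∠H]

∠RST = 95°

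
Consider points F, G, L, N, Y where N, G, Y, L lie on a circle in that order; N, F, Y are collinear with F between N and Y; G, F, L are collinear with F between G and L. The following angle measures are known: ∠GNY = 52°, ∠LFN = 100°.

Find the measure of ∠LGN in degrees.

∠LGN = 48°

1. ∠GLY = 52°  [same arc GY]
2. ∠LFY = 80°  [linear pair at F on NY]
3. ∠LYN = 48°  [△YFL]
4. ∠LGN = 48°  [same arc NL]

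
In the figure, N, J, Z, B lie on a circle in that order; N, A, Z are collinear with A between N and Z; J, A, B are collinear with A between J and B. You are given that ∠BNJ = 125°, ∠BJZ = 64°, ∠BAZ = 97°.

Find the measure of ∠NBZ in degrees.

∠NBZ = 94°

1. ∠BZJ = 55°  [cyclic NJZB, opposite ∠N+∠Z]
2. ∠BNZ = 64°  [same arc ZB]
3. ∠JBZ = 61°  [△JZB]
4. ∠BZN = 22°  [△ZAB]
5. ∠NBZ = 94°  [△NZB]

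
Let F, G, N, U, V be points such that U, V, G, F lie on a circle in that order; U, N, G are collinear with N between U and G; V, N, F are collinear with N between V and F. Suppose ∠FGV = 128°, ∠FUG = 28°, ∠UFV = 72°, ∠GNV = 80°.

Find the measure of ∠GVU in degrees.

1. ∠FUV = 52°  [cyclic UVGF, opposite ∠U+∠G]
2. ∠UGV = 72°  [same arc UV]
3. ∠FVU = 56°  [△UVF]
4. ∠UNV = 100°  [linear pair at N on UG]
5. ∠GUV = 24°  [△UNV]
6. ∠GVU = 84°  [△UVG]

∠GVU = 84°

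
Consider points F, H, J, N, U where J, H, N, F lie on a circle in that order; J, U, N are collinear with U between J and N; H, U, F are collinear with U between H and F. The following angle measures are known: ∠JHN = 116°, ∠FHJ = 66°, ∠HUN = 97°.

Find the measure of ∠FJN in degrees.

1. ∠JFN = 64°  [cyclic JHNF, opposite ∠H+∠F]
2. ∠FNJ = 66°  [same arc JF]
3. ∠FJN = 50°  [△JNF]

∠FJN = 50°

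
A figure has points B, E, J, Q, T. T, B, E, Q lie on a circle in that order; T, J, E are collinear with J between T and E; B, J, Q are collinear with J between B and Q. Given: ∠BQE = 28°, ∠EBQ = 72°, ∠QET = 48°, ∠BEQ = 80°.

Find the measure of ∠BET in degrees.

∠BET = 32°

1. ∠EJQ = 104°  [△EJQ]
2. ∠ETQ = 72°  [same arc EQ]
3. ∠QJT = 76°  [linear pair at J on TE]
4. ∠BQT = 32°  [△TJQ]
5. ∠BET = 32°  [same arc TB]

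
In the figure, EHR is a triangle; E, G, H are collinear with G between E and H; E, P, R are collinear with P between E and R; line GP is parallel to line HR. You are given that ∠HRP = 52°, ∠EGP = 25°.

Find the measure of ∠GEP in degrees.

1. ∠ERH = 52°  [P on ray RE]
2. ∠EHR = 25°  [GP∥HR, corresponding at G]
3. ∠HER = 103°  [△EHR]
4. ∠GEP = 103°  [G on EH, P on ER]

∠GEP = 103°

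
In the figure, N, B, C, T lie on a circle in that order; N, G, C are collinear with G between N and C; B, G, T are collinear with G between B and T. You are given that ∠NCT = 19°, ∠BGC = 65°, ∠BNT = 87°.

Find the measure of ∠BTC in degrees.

∠BTC = 46°

1. ∠NBT = 19°  [same arc NT]
2. ∠BGN = 115°  [linear pair at G on NC]
3. ∠BNC = 46°  [△NGB]
4. ∠BTC = 46°  [same arc BC]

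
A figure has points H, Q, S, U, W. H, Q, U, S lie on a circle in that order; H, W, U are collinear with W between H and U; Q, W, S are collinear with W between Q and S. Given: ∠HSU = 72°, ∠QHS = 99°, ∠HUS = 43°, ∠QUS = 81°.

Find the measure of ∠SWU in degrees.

1. ∠SHU = 65°  [△HUS]
2. ∠SQU = 65°  [same arc US]
3. ∠QSU = 34°  [△QUS]
4. ∠SWU = 103°  [△UWS]

∠SWU = 103°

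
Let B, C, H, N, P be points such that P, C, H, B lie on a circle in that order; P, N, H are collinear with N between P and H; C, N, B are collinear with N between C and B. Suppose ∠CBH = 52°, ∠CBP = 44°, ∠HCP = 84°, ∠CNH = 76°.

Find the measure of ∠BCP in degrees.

1. ∠CPH = 52°  [same arc CH]
2. ∠CNP = 104°  [linear pair at N on PH]
3. ∠BCP = 24°  [△PNC]

∠BCP = 24°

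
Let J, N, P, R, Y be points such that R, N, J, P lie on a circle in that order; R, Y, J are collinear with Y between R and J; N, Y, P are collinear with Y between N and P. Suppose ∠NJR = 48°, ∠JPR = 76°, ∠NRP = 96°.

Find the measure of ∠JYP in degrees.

1. ∠NPR = 48°  [same arc RN]
2. ∠JNR = 104°  [cyclic RNJP, opposite ∠N+∠P]
3. ∠PNR = 36°  [△RNP]
4. ∠JRN = 28°  [△RNJ]
5. ∠PJR = 36°  [same arc RP]
6. ∠JPN = 28°  [same arc NJ]
7. ∠JYP = 116°  [△JYP]

∠JYP = 116°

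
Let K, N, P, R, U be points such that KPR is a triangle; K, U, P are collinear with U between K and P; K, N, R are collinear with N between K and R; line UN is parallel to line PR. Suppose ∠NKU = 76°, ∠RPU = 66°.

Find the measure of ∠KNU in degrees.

∠KNU = 38°

1. ∠PKR = 76°  [U on KP, N on KR]
2. ∠KPR = 66°  [U on ray PK]
3. ∠KRP = 38°  [△KPR]
4. ∠KNU = 38°  [UN∥PR, corresponding at N]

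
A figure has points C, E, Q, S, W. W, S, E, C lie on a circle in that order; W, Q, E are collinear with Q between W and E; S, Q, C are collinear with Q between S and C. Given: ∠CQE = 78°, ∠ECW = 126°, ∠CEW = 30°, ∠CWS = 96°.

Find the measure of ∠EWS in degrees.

∠EWS = 72°

1. ∠SQW = 78°  [vertical angles at Q]
2. ∠CSW = 30°  [same arc WC]
3. ∠EWS = 72°  [△WQS]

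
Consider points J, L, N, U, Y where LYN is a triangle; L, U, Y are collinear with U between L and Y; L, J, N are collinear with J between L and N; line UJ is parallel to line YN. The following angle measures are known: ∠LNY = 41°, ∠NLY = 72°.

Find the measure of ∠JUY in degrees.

1. ∠LYN = 67°  [△LYN]
2. ∠JUL = 67°  [UJ∥YN, corresponding at U]
3. ∠JUY = 113°  [linear pair at U on LY]

∠JUY = 113°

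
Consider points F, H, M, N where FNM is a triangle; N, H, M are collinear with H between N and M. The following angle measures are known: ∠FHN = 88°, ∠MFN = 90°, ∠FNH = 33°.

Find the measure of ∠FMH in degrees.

∠FMH = 57°

1. ∠FNM = 33°  [H on ray NM]
2. ∠FMN = 57°  [△FNM]
3. ∠FMH = 57°  [H on ray MN]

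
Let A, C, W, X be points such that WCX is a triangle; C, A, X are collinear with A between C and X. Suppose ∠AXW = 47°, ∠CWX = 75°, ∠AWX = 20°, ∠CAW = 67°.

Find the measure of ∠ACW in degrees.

1. ∠CXW = 47°  [A on ray XC]
2. ∠WCX = 58°  [△WCX]
3. ∠ACW = 58°  [A on ray CX]

∠ACW = 58°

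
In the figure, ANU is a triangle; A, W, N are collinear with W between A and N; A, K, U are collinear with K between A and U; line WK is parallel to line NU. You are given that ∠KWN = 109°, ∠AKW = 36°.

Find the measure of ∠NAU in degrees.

1. ∠AWK = 71°  [linear pair at W on AN]
2. ∠KAW = 73°  [△AWK]
3. ∠NAU = 73°  [W on AN, K on AU]

∠NAU = 73°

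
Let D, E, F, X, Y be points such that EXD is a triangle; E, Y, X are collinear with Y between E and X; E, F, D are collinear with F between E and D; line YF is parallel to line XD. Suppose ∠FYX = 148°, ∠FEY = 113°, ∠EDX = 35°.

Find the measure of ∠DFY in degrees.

∠DFY = 145°

1. ∠EYF = 32°  [linear pair at Y on EX]
2. ∠EFY = 35°  [△EYF]
3. ∠DFY = 145°  [linear pair at F on ED]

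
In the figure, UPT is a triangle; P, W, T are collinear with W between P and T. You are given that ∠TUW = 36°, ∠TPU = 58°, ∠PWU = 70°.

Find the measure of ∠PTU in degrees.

∠PTU = 34°

1. ∠TWU = 110°  [linear pair at W on PT]
2. ∠UTW = 34°  [△UWT]
3. ∠PTU = 34°  [W on ray TP]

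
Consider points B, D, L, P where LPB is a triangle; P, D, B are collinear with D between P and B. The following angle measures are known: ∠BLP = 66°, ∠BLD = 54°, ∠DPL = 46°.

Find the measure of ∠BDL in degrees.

∠BDL = 58°

1. ∠BPL = 46°  [D on ray PB]
2. ∠LBP = 68°  [△LPB]
3. ∠DBL = 68°  [D on ray BP]
4. ∠BDL = 58°  [△LDB]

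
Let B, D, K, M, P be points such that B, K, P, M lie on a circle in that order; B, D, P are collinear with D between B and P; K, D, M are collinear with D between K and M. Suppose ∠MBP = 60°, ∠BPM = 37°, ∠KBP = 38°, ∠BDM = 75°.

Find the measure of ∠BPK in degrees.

∠BPK = 45°

1. ∠MKP = 60°  [same arc PM]
2. ∠KDP = 75°  [vertical angles at D]
3. ∠BPK = 45°  [△KDP]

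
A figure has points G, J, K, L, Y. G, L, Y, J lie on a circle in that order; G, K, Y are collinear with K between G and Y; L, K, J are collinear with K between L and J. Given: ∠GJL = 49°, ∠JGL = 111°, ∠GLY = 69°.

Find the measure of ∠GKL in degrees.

∠GKL = 98°

1. ∠GYL = 49°  [same arc GL]
2. ∠GLJ = 20°  [△GLJ]
3. ∠LGY = 62°  [△GLY]
4. ∠GKL = 98°  [△GKL]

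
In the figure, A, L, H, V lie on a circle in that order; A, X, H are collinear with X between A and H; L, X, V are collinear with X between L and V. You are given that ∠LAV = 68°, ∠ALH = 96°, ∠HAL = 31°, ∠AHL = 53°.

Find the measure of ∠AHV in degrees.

∠AHV = 59°

1. ∠AVL = 53°  [same arc AL]
2. ∠ALV = 59°  [△ALV]
3. ∠AHV = 59°  [same arc AV]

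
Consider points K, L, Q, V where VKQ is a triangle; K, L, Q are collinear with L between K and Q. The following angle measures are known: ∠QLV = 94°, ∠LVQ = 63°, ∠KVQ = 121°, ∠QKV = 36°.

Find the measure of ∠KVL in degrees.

∠KVL = 58°

1. ∠KLV = 86°  [linear pair at L on KQ]
2. ∠LKV = 36°  [L on ray KQ]
3. ∠KVL = 58°  [△VKL]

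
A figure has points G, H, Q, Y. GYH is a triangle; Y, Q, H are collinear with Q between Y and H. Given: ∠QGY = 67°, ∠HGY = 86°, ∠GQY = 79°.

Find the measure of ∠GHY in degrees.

∠GHY = 60°

1. ∠GYQ = 34°  [△GYQ]
2. ∠GYH = 34°  [Q on ray YH]
3. ∠GHY = 60°  [△GYH]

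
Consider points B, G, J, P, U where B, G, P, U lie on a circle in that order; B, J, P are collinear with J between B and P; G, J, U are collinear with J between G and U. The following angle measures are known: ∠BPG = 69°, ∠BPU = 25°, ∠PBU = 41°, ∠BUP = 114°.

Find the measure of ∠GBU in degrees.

∠GBU = 86°

1. ∠BUG = 69°  [same arc BG]
2. ∠BGU = 25°  [same arc BU]
3. ∠GBU = 86°  [△BGU]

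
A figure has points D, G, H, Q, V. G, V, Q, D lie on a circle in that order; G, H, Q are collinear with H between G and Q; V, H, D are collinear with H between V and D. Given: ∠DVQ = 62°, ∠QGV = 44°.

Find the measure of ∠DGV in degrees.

1. ∠QDV = 44°  [same arc VQ]
2. ∠DQV = 74°  [△VQD]
3. ∠DGV = 106°  [cyclic GVQD, opposite ∠G+∠Q]

∠DGV = 106°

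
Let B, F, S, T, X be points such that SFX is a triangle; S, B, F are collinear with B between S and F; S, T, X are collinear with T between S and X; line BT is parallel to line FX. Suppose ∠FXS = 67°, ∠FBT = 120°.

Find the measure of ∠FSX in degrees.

1. ∠BTS = 67°  [BT∥FX, corresponding at T]
2. ∠SBT = 60°  [linear pair at B on SF]
3. ∠BST = 53°  [△SBT]
4. ∠FSX = 53°  [B on SF, T on SX]

∠FSX = 53°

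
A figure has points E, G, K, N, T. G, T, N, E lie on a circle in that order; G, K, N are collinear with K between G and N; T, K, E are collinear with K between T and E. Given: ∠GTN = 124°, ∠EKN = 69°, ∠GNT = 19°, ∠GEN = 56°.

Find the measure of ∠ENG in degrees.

∠ENG = 74°

1. ∠NGT = 37°  [△GTN]
2. ∠NET = 37°  [same arc TN]
3. ∠ENG = 74°  [△NKE]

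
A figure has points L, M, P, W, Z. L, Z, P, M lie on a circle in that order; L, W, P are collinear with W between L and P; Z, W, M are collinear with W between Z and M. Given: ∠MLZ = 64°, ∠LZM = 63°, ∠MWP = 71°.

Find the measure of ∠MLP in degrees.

1. ∠LMZ = 53°  [△LZM]
2. ∠LWM = 109°  [linear pair at W on LP]
3. ∠MLP = 18°  [△LWM]

∠MLP = 18°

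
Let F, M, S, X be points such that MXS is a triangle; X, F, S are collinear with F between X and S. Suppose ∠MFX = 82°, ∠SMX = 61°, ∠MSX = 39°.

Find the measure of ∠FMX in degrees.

1. ∠MXS = 80°  [△MXS]
2. ∠FXM = 80°  [F on ray XS]
3. ∠FMX = 18°  [△MXF]

∠FMX = 18°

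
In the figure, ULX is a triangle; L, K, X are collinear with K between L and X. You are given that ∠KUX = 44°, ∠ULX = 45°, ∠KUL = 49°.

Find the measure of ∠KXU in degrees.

1. ∠KLU = 45°  [K on ray LX]
2. ∠LKU = 86°  [△ULK]
3. ∠UKX = 94°  [linear pair at K on LX]
4. ∠KXU = 42°  [△UKX]

∠KXU = 42°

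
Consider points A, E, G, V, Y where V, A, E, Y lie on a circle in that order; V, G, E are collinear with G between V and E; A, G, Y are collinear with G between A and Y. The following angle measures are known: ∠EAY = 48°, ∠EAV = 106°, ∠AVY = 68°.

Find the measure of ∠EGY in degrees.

∠EGY = 102°

1. ∠EVY = 48°  [same arc EY]
2. ∠EYV = 74°  [cyclic VAEY, opposite ∠A+∠Y]
3. ∠AEY = 112°  [cyclic VAEY, opposite ∠V+∠E]
4. ∠VEY = 58°  [△VEY]
5. ∠AYE = 20°  [△AEY]
6. ∠EGY = 102°  [△EGY]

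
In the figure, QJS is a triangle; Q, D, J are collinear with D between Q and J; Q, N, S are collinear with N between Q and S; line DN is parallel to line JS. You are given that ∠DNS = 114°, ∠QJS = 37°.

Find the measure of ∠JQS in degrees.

∠JQS = 77°

1. ∠DNQ = 66°  [linear pair at N on QS]
2. ∠NDQ = 37°  [DN∥JS, corresponding at D]
3. ∠DQN = 77°  [△QDN]
4. ∠JQS = 77°  [D on QJ, N on QS]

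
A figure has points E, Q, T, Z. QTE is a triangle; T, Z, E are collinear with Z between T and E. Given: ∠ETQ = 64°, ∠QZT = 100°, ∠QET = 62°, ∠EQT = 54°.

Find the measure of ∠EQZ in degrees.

∠EQZ = 38°

1. ∠EZQ = 80°  [linear pair at Z on TE]
2. ∠QEZ = 62°  [Z on ray ET]
3. ∠EQZ = 38°  [△QZE]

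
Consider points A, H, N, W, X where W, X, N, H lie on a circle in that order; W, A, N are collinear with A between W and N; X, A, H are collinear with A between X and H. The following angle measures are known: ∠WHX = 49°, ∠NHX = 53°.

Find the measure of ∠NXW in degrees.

∠NXW = 78°

1. ∠WNX = 49°  [same arc WX]
2. ∠NWX = 53°  [same arc XN]
3. ∠NXW = 78°  [△WXN]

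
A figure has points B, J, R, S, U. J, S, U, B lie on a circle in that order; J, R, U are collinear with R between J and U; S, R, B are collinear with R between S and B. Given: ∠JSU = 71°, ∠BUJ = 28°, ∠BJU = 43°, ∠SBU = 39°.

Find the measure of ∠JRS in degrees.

∠JRS = 113°

1. ∠BSJ = 28°  [same arc JB]
2. ∠SJU = 39°  [same arc SU]
3. ∠JRS = 113°  [△JRS]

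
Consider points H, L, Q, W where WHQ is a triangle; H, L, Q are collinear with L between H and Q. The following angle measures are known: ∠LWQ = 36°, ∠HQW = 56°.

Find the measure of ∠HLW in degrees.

1. ∠LQW = 56°  [L on ray QH]
2. ∠QLW = 88°  [△WLQ]
3. ∠HLW = 92°  [linear pair at L on HQ]

∠HLW = 92°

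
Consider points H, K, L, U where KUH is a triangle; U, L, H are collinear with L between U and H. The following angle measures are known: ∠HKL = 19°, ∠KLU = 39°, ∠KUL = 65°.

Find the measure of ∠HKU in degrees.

1. ∠HLK = 141°  [linear pair at L on UH]
2. ∠HUK = 65°  [L on ray UH]
3. ∠KHL = 20°  [△KLH]
4. ∠KHU = 20°  [L on ray HU]
5. ∠HKU = 95°  [△KUH]

∠HKU = 95°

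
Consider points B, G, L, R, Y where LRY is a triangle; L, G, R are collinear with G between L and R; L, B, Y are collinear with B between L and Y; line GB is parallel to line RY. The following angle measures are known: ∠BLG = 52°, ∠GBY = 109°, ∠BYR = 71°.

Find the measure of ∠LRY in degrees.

1. ∠RLY = 52°  [G on LR, B on LY]
2. ∠LYR = 71°  [B on ray YL]
3. ∠LRY = 57°  [△LRY]

∠LRY = 57°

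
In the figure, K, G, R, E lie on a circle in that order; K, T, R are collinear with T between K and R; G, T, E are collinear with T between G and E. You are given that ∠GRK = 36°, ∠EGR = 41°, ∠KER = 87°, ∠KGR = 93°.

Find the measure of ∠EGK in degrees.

1. ∠EKR = 41°  [same arc RE]
2. ∠ERK = 52°  [△KRE]
3. ∠EGK = 52°  [same arc KE]

∠EGK = 52°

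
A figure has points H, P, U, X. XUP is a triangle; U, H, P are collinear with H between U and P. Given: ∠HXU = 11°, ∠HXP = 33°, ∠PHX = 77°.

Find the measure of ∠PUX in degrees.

∠PUX = 66°

1. ∠UHX = 103°  [linear pair at H on UP]
2. ∠HUX = 66°  [△XUH]
3. ∠PUX = 66°  [H on ray UP]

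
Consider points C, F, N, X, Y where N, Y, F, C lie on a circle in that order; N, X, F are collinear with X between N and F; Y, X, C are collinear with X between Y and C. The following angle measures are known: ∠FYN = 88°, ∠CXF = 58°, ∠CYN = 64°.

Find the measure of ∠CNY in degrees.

∠CNY = 82°

1. ∠FCN = 92°  [cyclic NYFC, opposite ∠Y+∠C]
2. ∠CXN = 122°  [linear pair at X on NF]
3. ∠CFN = 64°  [same arc NC]
4. ∠CNF = 24°  [△NFC]
5. ∠NCY = 34°  [△NXC]
6. ∠CNY = 82°  [△NYC]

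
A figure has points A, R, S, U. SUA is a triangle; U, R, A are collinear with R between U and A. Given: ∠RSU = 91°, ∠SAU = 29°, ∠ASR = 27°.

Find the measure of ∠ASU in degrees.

1. ∠RAS = 29°  [R on ray AU]
2. ∠ARS = 124°  [△SRA]
3. ∠SRU = 56°  [linear pair at R on UA]
4. ∠RUS = 33°  [△SUR]
5. ∠AUS = 33°  [R on ray UA]
6. ∠ASU = 118°  [△SUA]

∠ASU = 118°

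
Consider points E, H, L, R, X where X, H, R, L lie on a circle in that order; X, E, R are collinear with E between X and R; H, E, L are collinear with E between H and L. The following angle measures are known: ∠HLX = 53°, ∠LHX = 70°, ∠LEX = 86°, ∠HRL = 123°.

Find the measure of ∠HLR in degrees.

∠HLR = 16°

1. ∠LRX = 70°  [same arc XL]
2. ∠LER = 94°  [linear pair at E on XR]
3. ∠HLR = 16°  [△REL]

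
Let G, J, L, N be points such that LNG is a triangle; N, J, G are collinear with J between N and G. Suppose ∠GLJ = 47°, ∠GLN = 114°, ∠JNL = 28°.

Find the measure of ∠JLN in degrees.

1. ∠GNL = 28°  [J on ray NG]
2. ∠LGN = 38°  [△LNG]
3. ∠JGL = 38°  [J on ray GN]
4. ∠GJL = 95°  [△LJG]
5. ∠LJN = 85°  [linear pair at J on NG]
6. ∠JLN = 67°  [△LNJ]

∠JLN = 67°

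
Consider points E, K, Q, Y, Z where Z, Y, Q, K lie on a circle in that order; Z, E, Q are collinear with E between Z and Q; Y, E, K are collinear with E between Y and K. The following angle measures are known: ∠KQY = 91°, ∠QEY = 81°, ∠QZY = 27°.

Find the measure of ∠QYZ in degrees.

∠QYZ = 116°

1. ∠KZY = 89°  [cyclic ZYQK, opposite ∠Z+∠Q]
2. ∠YEZ = 99°  [linear pair at E on ZQ]
3. ∠KYZ = 54°  [△ZEY]
4. ∠YKZ = 37°  [△ZYK]
5. ∠YQZ = 37°  [same arc ZY]
6. ∠QYZ = 116°  [△ZYQ]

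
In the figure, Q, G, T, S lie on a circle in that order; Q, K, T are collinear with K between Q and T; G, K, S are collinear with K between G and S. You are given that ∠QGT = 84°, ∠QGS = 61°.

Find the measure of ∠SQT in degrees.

∠SQT = 23°

1. ∠QST = 96°  [cyclic QGTS, opposite ∠G+∠S]
2. ∠QTS = 61°  [same arc QS]
3. ∠SQT = 23°  [△QTS]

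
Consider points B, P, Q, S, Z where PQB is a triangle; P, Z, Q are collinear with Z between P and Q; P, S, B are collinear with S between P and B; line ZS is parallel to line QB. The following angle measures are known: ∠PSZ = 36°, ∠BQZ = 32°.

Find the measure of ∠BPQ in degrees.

1. ∠PBQ = 36°  [ZS∥QB, corresponding at S]
2. ∠BQP = 32°  [Z on ray QP]
3. ∠BPQ = 112°  [△PQB]

∠BPQ = 112°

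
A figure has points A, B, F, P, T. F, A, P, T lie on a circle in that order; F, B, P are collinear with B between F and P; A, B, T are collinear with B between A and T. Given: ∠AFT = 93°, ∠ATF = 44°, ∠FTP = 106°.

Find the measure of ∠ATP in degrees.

1. ∠APF = 44°  [same arc FA]
2. ∠FAP = 74°  [cyclic FAPT, opposite ∠A+∠T]
3. ∠AFP = 62°  [△FAP]
4. ∠ATP = 62°  [same arc AP]

∠ATP = 62°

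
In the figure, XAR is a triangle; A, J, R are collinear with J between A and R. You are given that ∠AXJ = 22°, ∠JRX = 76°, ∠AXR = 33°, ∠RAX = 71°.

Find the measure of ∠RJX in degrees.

1. ∠JAX = 71°  [J on ray AR]
2. ∠AJX = 87°  [△XAJ]
3. ∠RJX = 93°  [linear pair at J on AR]

∠RJX = 93°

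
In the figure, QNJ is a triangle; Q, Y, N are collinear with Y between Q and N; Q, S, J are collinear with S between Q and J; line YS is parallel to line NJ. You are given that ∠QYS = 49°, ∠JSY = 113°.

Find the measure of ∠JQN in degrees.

1. ∠QSY = 67°  [linear pair at S on QJ]
2. ∠SQY = 64°  [△QYS]
3. ∠JQN = 64°  [Y on QN, S on QJ]

∠JQN = 64°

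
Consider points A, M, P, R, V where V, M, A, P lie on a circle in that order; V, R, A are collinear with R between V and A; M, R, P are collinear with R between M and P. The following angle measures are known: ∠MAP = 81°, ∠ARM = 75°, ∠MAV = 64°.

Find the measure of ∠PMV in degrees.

1. ∠MVP = 99°  [cyclic VMAP, opposite ∠V+∠A]
2. ∠MPV = 64°  [same arc VM]
3. ∠PMV = 17°  [△VMP]

∠PMV = 17°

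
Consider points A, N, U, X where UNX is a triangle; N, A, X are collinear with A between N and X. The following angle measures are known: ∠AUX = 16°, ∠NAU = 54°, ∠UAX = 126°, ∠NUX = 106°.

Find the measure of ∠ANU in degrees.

1. ∠AXU = 38°  [△UAX]
2. ∠NXU = 38°  [A on ray XN]
3. ∠UNX = 36°  [△UNX]
4. ∠ANU = 36°  [A on ray NX]

∠ANU = 36°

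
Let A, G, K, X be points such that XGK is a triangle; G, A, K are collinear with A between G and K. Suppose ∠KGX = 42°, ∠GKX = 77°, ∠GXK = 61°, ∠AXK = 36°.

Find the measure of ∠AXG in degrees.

1. ∠AGX = 42°  [A on ray GK]
2. ∠AKX = 77°  [A on ray KG]
3. ∠KAX = 67°  [△XAK]
4. ∠GAX = 113°  [linear pair at A on GK]
5. ∠AXG = 25°  [△XGA]

∠AXG = 25°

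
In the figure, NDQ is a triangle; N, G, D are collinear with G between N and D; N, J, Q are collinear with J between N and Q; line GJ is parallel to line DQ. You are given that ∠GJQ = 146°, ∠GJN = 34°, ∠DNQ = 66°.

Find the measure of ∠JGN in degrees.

1. ∠DQN = 34°  [GJ∥DQ, corresponding at J]
2. ∠NDQ = 80°  [△NDQ]
3. ∠JGN = 80°  [GJ∥DQ, corresponding at G]

∠JGN = 80°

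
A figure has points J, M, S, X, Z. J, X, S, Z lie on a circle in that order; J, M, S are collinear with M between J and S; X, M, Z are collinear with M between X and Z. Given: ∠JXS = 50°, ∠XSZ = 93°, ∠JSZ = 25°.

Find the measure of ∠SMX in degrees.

∠SMX = 87°

1. ∠JZS = 130°  [cyclic JXSZ, opposite ∠X+∠Z]
2. ∠XJZ = 87°  [cyclic JXSZ, opposite ∠J+∠S]
3. ∠JXZ = 25°  [same arc JZ]
4. ∠SJZ = 25°  [△JSZ]
5. ∠JZX = 68°  [△JXZ]
6. ∠SXZ = 25°  [same arc SZ]
7. ∠JSX = 68°  [same arc JX]
8. ∠SMX = 87°  [△XMS]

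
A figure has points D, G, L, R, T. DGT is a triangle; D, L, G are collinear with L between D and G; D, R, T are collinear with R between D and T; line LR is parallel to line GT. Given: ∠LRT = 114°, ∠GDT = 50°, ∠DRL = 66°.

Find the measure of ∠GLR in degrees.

1. ∠LDR = 50°  [L on DG, R on DT]
2. ∠DLR = 64°  [△DLR]
3. ∠GLR = 116°  [linear pair at L on DG]

∠GLR = 116°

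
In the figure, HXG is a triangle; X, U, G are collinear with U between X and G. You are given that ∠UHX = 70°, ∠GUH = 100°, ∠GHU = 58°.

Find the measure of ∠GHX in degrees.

1. ∠HGU = 22°  [△HUG]
2. ∠HUX = 80°  [linear pair at U on XG]
3. ∠HGX = 22°  [U on ray GX]
4. ∠HXU = 30°  [△HXU]
5. ∠GXH = 30°  [U on ray XG]
6. ∠GHX = 128°  [△HXG]

∠GHX = 128°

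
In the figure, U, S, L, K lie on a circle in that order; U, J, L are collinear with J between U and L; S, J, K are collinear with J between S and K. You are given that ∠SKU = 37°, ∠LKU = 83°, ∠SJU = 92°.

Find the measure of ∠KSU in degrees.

∠KSU = 42°

1. ∠SLU = 37°  [same arc US]
2. ∠LSU = 97°  [cyclic USLK, opposite ∠S+∠K]
3. ∠LUS = 46°  [△USL]
4. ∠KSU = 42°  [△UJS]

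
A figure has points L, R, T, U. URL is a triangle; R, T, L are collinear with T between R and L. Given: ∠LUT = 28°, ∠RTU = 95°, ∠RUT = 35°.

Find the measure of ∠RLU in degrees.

1. ∠LTU = 85°  [linear pair at T on RL]
2. ∠TLU = 67°  [△UTL]
3. ∠RLU = 67°  [T on ray LR]

∠RLU = 67°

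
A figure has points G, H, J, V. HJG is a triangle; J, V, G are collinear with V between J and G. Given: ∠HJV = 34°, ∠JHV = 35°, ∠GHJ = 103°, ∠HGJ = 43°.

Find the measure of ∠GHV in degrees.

1. ∠HVJ = 111°  [△HJV]
2. ∠HGV = 43°  [V on ray GJ]
3. ∠GVH = 69°  [linear pair at V on JG]
4. ∠GHV = 68°  [△HVG]

∠GHV = 68°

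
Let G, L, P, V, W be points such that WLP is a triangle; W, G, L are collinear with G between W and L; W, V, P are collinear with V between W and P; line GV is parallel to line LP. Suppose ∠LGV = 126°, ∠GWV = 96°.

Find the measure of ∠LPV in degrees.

1. ∠VGW = 54°  [linear pair at G on WL]
2. ∠GVW = 30°  [△WGV]
3. ∠GVP = 150°  [linear pair at V on WP]
4. ∠LPV = 30°  [GV∥LP, co-interior at P–V]

∠LPV = 30°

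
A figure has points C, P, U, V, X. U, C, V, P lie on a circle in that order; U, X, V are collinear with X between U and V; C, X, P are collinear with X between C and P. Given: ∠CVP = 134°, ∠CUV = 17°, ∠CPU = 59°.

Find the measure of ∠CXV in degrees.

∠CXV = 92°

1. ∠CPV = 17°  [same arc CV]
2. ∠CVU = 59°  [same arc UC]
3. ∠PCV = 29°  [△CVP]
4. ∠CXV = 92°  [△CXV]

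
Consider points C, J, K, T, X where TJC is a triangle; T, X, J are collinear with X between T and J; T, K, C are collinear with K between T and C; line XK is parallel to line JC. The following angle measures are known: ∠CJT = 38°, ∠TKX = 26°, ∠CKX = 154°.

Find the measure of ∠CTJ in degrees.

1. ∠KXT = 38°  [XK∥JC, corresponding at X]
2. ∠KTX = 116°  [△TXK]
3. ∠CTJ = 116°  [X on TJ, K on TC]

∠CTJ = 116°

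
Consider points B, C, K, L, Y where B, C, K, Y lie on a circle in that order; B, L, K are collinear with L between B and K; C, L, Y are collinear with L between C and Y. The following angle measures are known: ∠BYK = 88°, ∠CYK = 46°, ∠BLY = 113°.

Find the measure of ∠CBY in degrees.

∠CBY = 71°

1. ∠BCK = 92°  [cyclic BCKY, opposite ∠C+∠Y]
2. ∠CBK = 46°  [same arc CK]
3. ∠CLK = 113°  [vertical angles at L]
4. ∠BKC = 42°  [△BCK]
5. ∠BLC = 67°  [linear pair at L on BK]
6. ∠BYC = 42°  [same arc BC]
7. ∠BCY = 67°  [△BLC]
8. ∠CBY = 71°  [△BCY]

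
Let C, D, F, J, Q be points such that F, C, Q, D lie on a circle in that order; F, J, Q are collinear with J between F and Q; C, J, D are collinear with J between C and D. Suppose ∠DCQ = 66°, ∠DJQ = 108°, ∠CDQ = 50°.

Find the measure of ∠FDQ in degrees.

∠FDQ = 92°

1. ∠DFQ = 66°  [same arc QD]
2. ∠DQF = 22°  [△QJD]
3. ∠FDQ = 92°  [△FQD]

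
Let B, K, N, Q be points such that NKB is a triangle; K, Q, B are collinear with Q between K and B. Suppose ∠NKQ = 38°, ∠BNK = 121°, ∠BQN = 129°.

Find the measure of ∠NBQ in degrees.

∠NBQ = 21°

1. ∠BKN = 38°  [Q on ray KB]
2. ∠KBN = 21°  [△NKB]
3. ∠NBQ = 21°  [Q on ray BK]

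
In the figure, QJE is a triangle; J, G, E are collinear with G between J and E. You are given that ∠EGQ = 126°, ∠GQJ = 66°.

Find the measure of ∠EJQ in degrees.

∠EJQ = 60°

1. ∠JGQ = 54°  [linear pair at G on JE]
2. ∠GJQ = 60°  [△QJG]
3. ∠EJQ = 60°  [G on ray JE]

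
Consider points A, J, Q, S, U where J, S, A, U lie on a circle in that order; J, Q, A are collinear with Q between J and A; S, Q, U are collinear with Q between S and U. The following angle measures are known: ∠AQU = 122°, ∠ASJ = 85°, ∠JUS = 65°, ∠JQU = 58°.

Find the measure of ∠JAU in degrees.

1. ∠AUJ = 95°  [cyclic JSAU, opposite ∠S+∠U]
2. ∠AJU = 57°  [△JQU]
3. ∠JAU = 28°  [△JAU]

∠JAU = 28°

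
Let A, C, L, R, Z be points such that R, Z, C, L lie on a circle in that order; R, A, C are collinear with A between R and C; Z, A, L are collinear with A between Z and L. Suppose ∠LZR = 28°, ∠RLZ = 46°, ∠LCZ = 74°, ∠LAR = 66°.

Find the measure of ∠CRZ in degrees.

1. ∠LCR = 28°  [same arc RL]
2. ∠CAL = 114°  [linear pair at A on RC]
3. ∠CLZ = 38°  [△CAL]
4. ∠CRZ = 38°  [same arc ZC]

∠CRZ = 38°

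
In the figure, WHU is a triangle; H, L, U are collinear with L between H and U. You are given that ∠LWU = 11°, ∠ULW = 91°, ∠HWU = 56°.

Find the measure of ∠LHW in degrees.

∠LHW = 46°

1. ∠LUW = 78°  [△WLU]
2. ∠HUW = 78°  [L on ray UH]
3. ∠UHW = 46°  [△WHU]
4. ∠LHW = 46°  [L on ray HU]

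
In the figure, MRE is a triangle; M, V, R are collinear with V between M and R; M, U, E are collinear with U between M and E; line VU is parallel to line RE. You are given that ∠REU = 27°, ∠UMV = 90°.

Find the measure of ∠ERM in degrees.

∠ERM = 63°

1. ∠MER = 27°  [U on ray EM]
2. ∠EMR = 90°  [V on MR, U on ME]
3. ∠ERM = 63°  [△MRE]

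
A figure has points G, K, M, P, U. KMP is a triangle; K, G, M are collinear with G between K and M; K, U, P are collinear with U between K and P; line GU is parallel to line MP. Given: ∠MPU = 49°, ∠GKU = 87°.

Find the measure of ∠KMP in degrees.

1. ∠KPM = 49°  [U on ray PK]
2. ∠MKP = 87°  [G on KM, U on KP]
3. ∠KMP = 44°  [△KMP]

∠KMP = 44°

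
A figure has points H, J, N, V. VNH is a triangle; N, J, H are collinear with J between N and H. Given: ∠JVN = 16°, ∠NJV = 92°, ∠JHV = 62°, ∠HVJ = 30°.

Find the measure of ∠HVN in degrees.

1. ∠JNV = 72°  [△VNJ]
2. ∠NHV = 62°  [J on ray HN]
3. ∠HNV = 72°  [J on ray NH]
4. ∠HVN = 46°  [△VNH]

∠HVN = 46°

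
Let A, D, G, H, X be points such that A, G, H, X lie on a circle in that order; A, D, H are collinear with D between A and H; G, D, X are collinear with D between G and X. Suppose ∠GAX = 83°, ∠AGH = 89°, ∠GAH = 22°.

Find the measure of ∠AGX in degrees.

1. ∠AHG = 69°  [△AGH]
2. ∠AXG = 69°  [same arc AG]
3. ∠AGX = 28°  [△AGX]

∠AGX = 28°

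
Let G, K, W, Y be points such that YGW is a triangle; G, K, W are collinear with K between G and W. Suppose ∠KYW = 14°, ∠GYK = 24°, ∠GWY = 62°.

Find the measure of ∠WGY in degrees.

∠WGY = 80°

1. ∠KWY = 62°  [K on ray WG]
2. ∠WKY = 104°  [△YKW]
3. ∠GKY = 76°  [linear pair at K on GW]
4. ∠KGY = 80°  [△YGK]
5. ∠WGY = 80°  [K on ray GW]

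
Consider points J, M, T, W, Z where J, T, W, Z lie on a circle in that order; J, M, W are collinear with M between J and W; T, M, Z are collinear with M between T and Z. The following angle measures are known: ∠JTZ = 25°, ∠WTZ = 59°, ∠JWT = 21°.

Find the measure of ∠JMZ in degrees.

1. ∠WJZ = 59°  [same arc WZ]
2. ∠JZT = 21°  [same arc JT]
3. ∠JMZ = 100°  [△JMZ]

∠JMZ = 100°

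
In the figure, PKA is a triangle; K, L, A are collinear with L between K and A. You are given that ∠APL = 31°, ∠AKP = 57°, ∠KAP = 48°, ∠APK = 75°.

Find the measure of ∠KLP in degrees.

∠KLP = 79°

1. ∠LAP = 48°  [L on ray AK]
2. ∠ALP = 101°  [△PLA]
3. ∠KLP = 79°  [linear pair at L on KA]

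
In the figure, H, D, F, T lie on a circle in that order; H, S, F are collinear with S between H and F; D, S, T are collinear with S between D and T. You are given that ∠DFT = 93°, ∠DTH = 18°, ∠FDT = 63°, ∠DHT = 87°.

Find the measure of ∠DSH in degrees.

1. ∠DTF = 24°  [△DFT]
2. ∠HDT = 75°  [△HDT]
3. ∠DHF = 24°  [same arc DF]
4. ∠DSH = 81°  [△HSD]

∠DSH = 81°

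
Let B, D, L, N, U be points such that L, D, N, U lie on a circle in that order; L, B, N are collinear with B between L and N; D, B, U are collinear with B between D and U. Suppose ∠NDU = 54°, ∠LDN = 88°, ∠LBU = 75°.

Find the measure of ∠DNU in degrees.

1. ∠NLU = 54°  [same arc NU]
2. ∠LUN = 92°  [cyclic LDNU, opposite ∠D+∠U]
3. ∠NBU = 105°  [linear pair at B on LN]
4. ∠LNU = 34°  [△LNU]
5. ∠DUN = 41°  [△NBU]
6. ∠DNU = 85°  [△DNU]

∠DNU = 85°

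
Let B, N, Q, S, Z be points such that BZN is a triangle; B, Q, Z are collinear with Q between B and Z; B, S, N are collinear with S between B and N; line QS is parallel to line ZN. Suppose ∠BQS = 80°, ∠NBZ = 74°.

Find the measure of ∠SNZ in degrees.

∠SNZ = 26°

1. ∠BZN = 80°  [QS∥ZN, corresponding at Q]
2. ∠BNZ = 26°  [△BZN]
3. ∠SNZ = 26°  [S on ray NB]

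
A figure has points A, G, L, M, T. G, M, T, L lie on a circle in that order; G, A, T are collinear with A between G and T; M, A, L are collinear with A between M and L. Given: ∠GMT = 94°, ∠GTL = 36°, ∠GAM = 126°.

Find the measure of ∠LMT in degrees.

1. ∠GLT = 86°  [cyclic GMTL, opposite ∠M+∠L]
2. ∠LGT = 58°  [△GTL]
3. ∠LMT = 58°  [same arc TL]

∠LMT = 58°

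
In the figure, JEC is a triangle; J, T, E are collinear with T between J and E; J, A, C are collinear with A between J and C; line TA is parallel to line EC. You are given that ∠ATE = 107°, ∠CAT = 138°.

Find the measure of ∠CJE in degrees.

1. ∠ATJ = 73°  [linear pair at T on JE]
2. ∠JAT = 42°  [linear pair at A on JC]
3. ∠AJT = 65°  [△JTA]
4. ∠CJE = 65°  [T on JE, A on JC]

∠CJE = 65°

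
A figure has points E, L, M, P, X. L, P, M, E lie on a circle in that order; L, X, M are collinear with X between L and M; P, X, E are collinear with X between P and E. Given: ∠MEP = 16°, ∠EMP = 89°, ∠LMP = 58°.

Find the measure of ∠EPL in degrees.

1. ∠ELP = 91°  [cyclic LPME, opposite ∠L+∠M]
2. ∠LEP = 58°  [same arc LP]
3. ∠EPL = 31°  [△LPE]

∠EPL = 31°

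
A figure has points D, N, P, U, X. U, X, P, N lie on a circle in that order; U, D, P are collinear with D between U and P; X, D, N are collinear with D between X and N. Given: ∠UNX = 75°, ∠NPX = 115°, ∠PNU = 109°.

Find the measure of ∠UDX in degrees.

∠UDX = 106°

1. ∠UPX = 75°  [same arc UX]
2. ∠NUX = 65°  [cyclic UXPN, opposite ∠U+∠P]
3. ∠PXU = 71°  [cyclic UXPN, opposite ∠X+∠N]
4. ∠PUX = 34°  [△UXP]
5. ∠NXU = 40°  [△UXN]
6. ∠UDX = 106°  [△UDX]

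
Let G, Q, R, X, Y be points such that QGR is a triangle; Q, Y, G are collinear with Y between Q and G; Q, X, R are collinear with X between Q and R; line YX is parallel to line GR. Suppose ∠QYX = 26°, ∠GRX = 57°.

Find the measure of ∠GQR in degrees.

1. ∠QGR = 26°  [YX∥GR, corresponding at Y]
2. ∠GRQ = 57°  [X on ray RQ]
3. ∠GQR = 97°  [△QGR]

∠GQR = 97°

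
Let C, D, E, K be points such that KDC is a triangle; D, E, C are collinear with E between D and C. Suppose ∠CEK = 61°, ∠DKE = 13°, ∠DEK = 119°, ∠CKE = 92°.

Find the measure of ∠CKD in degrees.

1. ∠ECK = 27°  [△KEC]
2. ∠EDK = 48°  [△KDE]
3. ∠DCK = 27°  [E on ray CD]
4. ∠CDK = 48°  [E on ray DC]
5. ∠CKD = 105°  [△KDC]

∠CKD = 105°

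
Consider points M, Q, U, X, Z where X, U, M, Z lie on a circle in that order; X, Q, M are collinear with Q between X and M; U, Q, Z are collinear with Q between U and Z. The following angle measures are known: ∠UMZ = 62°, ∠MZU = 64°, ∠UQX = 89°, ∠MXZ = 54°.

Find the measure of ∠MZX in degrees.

∠MZX = 99°

1. ∠MUZ = 54°  [△UMZ]
2. ∠MXU = 64°  [same arc UM]
3. ∠MQU = 91°  [linear pair at Q on XM]
4. ∠UMX = 35°  [△UQM]
5. ∠MUX = 81°  [△XUM]
6. ∠MZX = 99°  [cyclic XUMZ, opposite ∠U+∠Z]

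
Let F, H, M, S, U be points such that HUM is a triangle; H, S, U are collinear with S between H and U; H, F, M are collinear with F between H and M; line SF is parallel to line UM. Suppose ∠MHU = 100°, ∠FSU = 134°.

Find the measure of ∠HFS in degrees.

∠HFS = 34°

1. ∠FHS = 100°  [S on HU, F on HM]
2. ∠FSH = 46°  [linear pair at S on HU]
3. ∠HFS = 34°  [△HSF]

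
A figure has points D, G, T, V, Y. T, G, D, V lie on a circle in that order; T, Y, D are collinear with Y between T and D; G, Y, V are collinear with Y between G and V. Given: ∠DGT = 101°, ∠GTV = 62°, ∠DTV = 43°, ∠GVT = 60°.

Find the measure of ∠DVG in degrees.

1. ∠GDV = 118°  [cyclic TGDV, opposite ∠T+∠D]
2. ∠DGV = 43°  [same arc DV]
3. ∠DVG = 19°  [△GDV]

∠DVG = 19°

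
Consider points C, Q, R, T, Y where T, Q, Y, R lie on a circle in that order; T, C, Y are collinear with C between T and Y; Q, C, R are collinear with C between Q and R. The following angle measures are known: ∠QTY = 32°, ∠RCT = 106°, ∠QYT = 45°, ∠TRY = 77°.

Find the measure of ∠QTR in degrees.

1. ∠QRY = 32°  [same arc QY]
2. ∠QCY = 106°  [vertical angles at C]
3. ∠RQY = 29°  [△QCY]
4. ∠QYR = 119°  [△QYR]
5. ∠QTR = 61°  [cyclic TQYR, opposite ∠T+∠Y]

∠QTR = 61°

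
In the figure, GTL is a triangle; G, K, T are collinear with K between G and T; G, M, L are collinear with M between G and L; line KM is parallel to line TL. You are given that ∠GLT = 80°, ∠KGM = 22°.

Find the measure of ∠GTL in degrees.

1. ∠GMK = 80°  [KM∥TL, corresponding at M]
2. ∠GKM = 78°  [△GKM]
3. ∠GTL = 78°  [KM∥TL, corresponding at K]

∠GTL = 78°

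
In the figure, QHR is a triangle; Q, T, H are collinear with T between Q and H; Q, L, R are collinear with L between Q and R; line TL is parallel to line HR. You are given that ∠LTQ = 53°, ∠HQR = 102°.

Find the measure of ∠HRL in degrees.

1. ∠QHR = 53°  [TL∥HR, corresponding at T]
2. ∠HRQ = 25°  [△QHR]
3. ∠HRL = 25°  [L on ray RQ]

∠HRL = 25°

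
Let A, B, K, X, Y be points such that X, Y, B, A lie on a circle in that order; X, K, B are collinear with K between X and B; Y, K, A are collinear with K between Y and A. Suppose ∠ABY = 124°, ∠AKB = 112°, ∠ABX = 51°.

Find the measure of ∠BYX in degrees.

1. ∠AXY = 56°  [cyclic XYBA, opposite ∠X+∠B]
2. ∠XKY = 112°  [vertical angles at K]
3. ∠AYX = 51°  [same arc XA]
4. ∠XAY = 73°  [△XYA]
5. ∠BXY = 17°  [△XKY]
6. ∠XBY = 73°  [same arc XY]
7. ∠BYX = 90°  [△XYB]

∠BYX = 90°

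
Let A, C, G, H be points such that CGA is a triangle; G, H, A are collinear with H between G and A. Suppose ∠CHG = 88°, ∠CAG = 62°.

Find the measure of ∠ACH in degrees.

∠ACH = 26°

1. ∠AHC = 92°  [linear pair at H on GA]
2. ∠CAH = 62°  [H on ray AG]
3. ∠ACH = 26°  [△CHA]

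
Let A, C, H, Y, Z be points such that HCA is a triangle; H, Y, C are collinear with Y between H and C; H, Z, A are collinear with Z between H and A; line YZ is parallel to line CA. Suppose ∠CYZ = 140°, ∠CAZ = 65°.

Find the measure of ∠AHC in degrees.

1. ∠HYZ = 40°  [linear pair at Y on HC]
2. ∠CAH = 65°  [Z on ray AH]
3. ∠ACH = 40°  [YZ∥CA, corresponding at Y]
4. ∠AHC = 75°  [△HCA]

∠AHC = 75°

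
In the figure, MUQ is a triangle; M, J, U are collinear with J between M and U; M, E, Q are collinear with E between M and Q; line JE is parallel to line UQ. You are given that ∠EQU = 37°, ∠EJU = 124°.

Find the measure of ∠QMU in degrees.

∠QMU = 87°

1. ∠MQU = 37°  [E on ray QM]
2. ∠EJM = 56°  [linear pair at J on MU]
3. ∠JEM = 37°  [JE∥UQ, corresponding at E]
4. ∠EMJ = 87°  [△MJE]
5. ∠QMU = 87°  [J on MU, E on MQ]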